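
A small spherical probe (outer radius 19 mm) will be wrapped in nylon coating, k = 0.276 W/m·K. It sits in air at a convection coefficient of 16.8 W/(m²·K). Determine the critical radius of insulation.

r_cr ≈ 32.9 mm

For a sphere r_cr = 2k/h = 2×0.276/16.8
r_cr = 32.9 mm; since the bare radius (19 mm) is below r_cr, adding a thin layer of insulation will *increase* heat loss.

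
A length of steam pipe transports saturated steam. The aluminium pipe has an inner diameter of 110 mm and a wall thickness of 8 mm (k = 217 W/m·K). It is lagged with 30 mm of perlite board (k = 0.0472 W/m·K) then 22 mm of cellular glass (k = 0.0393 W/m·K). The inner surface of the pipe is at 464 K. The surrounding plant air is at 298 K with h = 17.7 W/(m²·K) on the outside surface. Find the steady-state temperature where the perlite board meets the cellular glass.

T ≈ 367 K

Treating each annulus and film as a series resistance:
R_aluminium pipe wall = ln(63/55)/(2π×217×1) = 9.96×10^-5 K/W
R_perlite board = ln(93/63)/(2π×0.0472×1) = 1.313 K/W
R_cellular glass = ln(115/93)/(2π×0.0393×1) = 0.8599 K/W
R_outer film = 1/(h_o·2πr_oL) = 1/(17.7×2π×0.115×1) = 0.07819 K/W
R_total = 2.251 K/W
Q = ΔT/R_total = 166/2.251
Q = 73.7 W/m
T_interface = T_inner − Q·ΣR(inner→interface) = 464 − 73.7×1.313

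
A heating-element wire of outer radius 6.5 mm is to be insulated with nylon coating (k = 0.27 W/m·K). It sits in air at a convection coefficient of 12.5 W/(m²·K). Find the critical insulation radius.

r_cr ≈ 21.6 mm

For a cylinder r_cr = k/h = 0.27/12.5
r_cr = 21.6 mm; since the bare radius (6.5 mm) is below r_cr, adding a thin layer of insulation will *increase* heat loss.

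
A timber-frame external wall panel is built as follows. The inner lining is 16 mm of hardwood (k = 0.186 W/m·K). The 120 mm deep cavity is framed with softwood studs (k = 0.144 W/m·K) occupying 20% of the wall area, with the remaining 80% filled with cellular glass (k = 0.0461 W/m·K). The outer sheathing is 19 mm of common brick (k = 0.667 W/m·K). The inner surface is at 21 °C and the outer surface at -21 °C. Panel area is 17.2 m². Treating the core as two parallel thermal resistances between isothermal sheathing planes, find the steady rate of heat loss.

Q ≈ 372 W

Sheathing layers in series; stud and cavity paths in parallel between them.
R_inner = 0.016/(0.186×17.2) = 0.005001 K/W
R_stud  = 0.12/(0.144×0.2×17.2) = 0.2422 K/W
R_cav   = 0.12/(0.0461×0.8×17.2) = 0.1892 K/W
1/R_core = 1/R_stud + 1/R_cav → R_core = 0.1062 K/W
R_outer = 0.019/(0.667×17.2) = 0.001656 K/W
R_total = 0.1129 K/W
Q = ΔT/R_total = 42/0.1129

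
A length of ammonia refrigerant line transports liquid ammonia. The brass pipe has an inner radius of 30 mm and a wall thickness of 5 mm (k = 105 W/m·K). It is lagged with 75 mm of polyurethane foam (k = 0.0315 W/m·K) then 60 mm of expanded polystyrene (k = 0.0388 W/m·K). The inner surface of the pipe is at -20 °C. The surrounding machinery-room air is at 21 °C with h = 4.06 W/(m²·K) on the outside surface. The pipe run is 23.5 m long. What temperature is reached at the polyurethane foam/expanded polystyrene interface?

T ≈ 10.4 °C

Per-layer cylindrical resistances, series-summed:
R_brass pipe wall = ln(35/30)/(2π×105×23.5) = 9.943×10^-6 K/W
R_polyurethane foam = ln(110/35)/(2π×0.0315×23.5) = 0.2462 K/W
R_expanded polystyrene = ln(170/110)/(2π×0.0388×23.5) = 0.07598 K/W
R_outer film = 1/(h_o·2πr_oL) = 1/(4.06×2π×0.17×23.5) = 0.009812 K/W
R_total = 0.332 K/W
Q = ΔT/R_total = 41/0.332
Q = 123 W
T_interface = T_inner + Q·ΣR(inner→interface) = -20 + 123×0.2462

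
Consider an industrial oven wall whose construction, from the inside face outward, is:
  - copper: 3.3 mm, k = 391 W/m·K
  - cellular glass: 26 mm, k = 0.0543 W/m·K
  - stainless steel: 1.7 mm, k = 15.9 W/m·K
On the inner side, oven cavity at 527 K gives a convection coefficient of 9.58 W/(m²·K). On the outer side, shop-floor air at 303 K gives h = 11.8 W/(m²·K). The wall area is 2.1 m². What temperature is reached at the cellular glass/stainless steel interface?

T ≈ 331 K

Model the wall as resistances in series:
R_inner film = 1/(h_i·A) = 1/(9.58×2.1) = 0.04971 K/W
R_copper = L/(kA) = 0.0033/(391×2.1) = 4.019×10^-6 K/W
R_cellular glass = L/(kA) = 0.026/(0.0543×2.1) = 0.228 K/W
R_stainless steel = L/(kA) = 0.0017/(15.9×2.1) = 5.091×10^-5 K/W
R_outer film = 1/(h_o·A) = 1/(11.8×2.1) = 0.04036 K/W
R_total = 0.3181 K/W;  Q = ΔT/R_total = 224/0.3181 = 704.1 W
T_interface = T_inner − Q·ΣR(inner→interface) = 527 − 704×0.2777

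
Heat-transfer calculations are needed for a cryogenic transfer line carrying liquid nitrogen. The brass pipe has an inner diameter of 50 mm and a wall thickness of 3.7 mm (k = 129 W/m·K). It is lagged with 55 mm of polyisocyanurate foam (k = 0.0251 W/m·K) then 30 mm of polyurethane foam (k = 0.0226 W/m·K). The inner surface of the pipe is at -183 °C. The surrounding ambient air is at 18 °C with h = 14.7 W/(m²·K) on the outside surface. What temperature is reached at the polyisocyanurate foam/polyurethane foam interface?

Treating each annulus and film as a series resistance:
R_brass pipe wall = ln(28.7/25)/(2π×129×1) = 1.703×10^-4 K/W
R_polyisocyanurate foam = ln(83.7/28.7)/(2π×0.0251×1) = 6.787 K/W
R_polyurethane foam = ln(113.7/83.7)/(2π×0.0226×1) = 2.157 K/W
R_outer film = 1/(h_o·2πr_oL) = 1/(14.7×2π×0.1137×1) = 0.09522 K/W
R_total = 9.039 K/W
Q = ΔT/R_total = 201/9.039
Q = 22.2 W/m
T_interface = T_inner + Q·ΣR(inner→interface) = -183 + 22.2×6.787

T ≈ -32.1 °C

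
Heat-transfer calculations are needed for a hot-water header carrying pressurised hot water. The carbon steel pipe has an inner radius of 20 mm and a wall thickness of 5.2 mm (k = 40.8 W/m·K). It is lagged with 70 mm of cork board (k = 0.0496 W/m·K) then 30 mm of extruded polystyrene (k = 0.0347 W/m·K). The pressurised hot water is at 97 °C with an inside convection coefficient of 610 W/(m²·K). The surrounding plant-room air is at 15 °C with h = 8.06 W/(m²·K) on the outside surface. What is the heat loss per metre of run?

q′ ≈ 14.4 W/m

Per-layer cylindrical resistances, series-summed:
R_inner film = 1/(h_i·2πr₁L) = 1/(610×2π×0.02×1) = 0.01305 K/W
R_carbon steel pipe wall = ln(25.2/20)/(2π×40.8×1) = 9.015×10^-4 K/W
R_cork board = ln(95.2/25.2)/(2π×0.0496×1) = 4.265 K/W
R_extruded polystyrene = ln(125.2/95.2)/(2π×0.0347×1) = 1.256 K/W
R_outer film = 1/(h_o·2πr_oL) = 1/(8.06×2π×0.1252×1) = 0.1577 K/W
R_total = 5.693 K/W
Q = ΔT/R_total = 82/5.693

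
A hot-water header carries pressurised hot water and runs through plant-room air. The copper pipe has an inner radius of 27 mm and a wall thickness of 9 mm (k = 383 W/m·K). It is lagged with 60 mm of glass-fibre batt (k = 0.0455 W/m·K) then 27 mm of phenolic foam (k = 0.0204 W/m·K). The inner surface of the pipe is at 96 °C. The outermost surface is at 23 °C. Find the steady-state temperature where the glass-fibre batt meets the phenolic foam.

For a radial system each layer contributes R = ln(r_out/r_in)/(2πkL); films add R = 1/(hA).
R_copper pipe wall = ln(36/27)/(2π×383×1) = 1.195×10^-4 K/W
R_glass-fibre batt = ln(96/36)/(2π×0.0455×1) = 3.431 K/W
R_phenolic foam = ln(123/96)/(2π×0.0204×1) = 1.934 K/W
R_total = 5.365 K/W
Q = ΔT/R_total = 73/5.365
Q = 13.6 W/m
T_interface = T_inner − Q·ΣR(inner→interface) = 96 − 13.6×3.431

T ≈ 49.3 °C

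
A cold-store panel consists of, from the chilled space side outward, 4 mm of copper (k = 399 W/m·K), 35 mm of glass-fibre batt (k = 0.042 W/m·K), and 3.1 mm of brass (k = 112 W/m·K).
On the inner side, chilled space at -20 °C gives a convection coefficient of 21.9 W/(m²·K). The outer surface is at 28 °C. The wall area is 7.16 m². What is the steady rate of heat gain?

Using the resistance-network approach (series):
R_inner film = 1/(h_i·A) = 1/(21.9×7.16) = 0.006377 K/W
R_copper = L/(kA) = 0.004/(399×7.16) = 1.4×10^-6 K/W
R_glass-fibre batt = L/(kA) = 0.035/(0.042×7.16) = 0.1164 K/W
R_brass = L/(kA) = 0.0031/(112×7.16) = 3.866×10^-6 K/W
R_total = 0.1228 K/W
Q = ΔT / R_total = 48 / 0.1228

Q ≈ 391 W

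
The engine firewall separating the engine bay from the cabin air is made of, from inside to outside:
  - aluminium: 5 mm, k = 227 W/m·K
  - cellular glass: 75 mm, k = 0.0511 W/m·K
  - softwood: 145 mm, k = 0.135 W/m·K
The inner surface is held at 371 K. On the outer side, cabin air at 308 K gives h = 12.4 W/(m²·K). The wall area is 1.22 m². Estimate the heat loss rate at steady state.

Model the wall as resistances in series:
R_aluminium = L/(kA) = 0.005/(227×1.22) = 1.805×10^-5 K/W
R_cellular glass = L/(kA) = 0.075/(0.0511×1.22) = 1.203 K/W
R_softwood = L/(kA) = 0.145/(0.135×1.22) = 0.8804 K/W
R_outer film = 1/(h_o·A) = 1/(12.4×1.22) = 0.0661 K/W
R_total = 2.15 K/W
Q = ΔT / R_total = 63 / 2.15

Q ≈ 29.3 W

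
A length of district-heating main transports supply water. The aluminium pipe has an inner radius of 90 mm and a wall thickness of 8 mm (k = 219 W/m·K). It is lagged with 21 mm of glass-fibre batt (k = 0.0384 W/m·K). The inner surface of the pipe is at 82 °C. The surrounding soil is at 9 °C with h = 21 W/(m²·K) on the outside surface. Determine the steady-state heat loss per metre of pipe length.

q′ ≈ 84.1 W/m

Cylindrical conduction, so R = ln(r₂/r₁)/(2πkL) per layer, in series:
R_aluminium pipe wall = ln(98/90)/(2π×219×1) = 6.189×10^-5 K/W
R_glass-fibre batt = ln(119/98)/(2π×0.0384×1) = 0.8047 K/W
R_outer film = 1/(h_o·2πr_oL) = 1/(21×2π×0.119×1) = 0.06369 K/W
R_total = 0.8685 K/W
Q = ΔT/R_total = 73/0.8685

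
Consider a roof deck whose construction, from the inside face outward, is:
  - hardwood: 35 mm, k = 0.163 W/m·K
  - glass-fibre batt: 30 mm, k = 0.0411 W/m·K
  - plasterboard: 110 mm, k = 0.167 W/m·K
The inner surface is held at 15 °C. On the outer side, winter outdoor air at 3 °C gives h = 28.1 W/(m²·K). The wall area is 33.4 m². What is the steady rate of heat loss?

Series thermal resistances:
R_hardwood = L/(kA) = 0.035/(0.163×33.4) = 0.006429 K/W
R_glass-fibre batt = L/(kA) = 0.03/(0.0411×33.4) = 0.02185 K/W
R_plasterboard = L/(kA) = 0.11/(0.167×33.4) = 0.01972 K/W
R_outer film = 1/(h_o·A) = 1/(28.1×33.4) = 0.001065 K/W
R_total = 0.04907 K/W
Q = ΔT / R_total = 12 / 0.04907

Q ≈ 245 W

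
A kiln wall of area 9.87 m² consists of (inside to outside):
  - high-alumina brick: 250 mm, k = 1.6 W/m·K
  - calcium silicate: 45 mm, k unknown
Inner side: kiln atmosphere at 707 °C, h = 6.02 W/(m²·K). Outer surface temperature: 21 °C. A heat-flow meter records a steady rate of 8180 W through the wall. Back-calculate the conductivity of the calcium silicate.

k ≈ 0.089 W/(m·K)

Model the wall as resistances in series:
R_inner film = 1/(h_i·A) = 1/(6.02×9.87) = 0.01683 K/W
R_high-alumina brick = L/(kA) = 0.25/(1.6×9.87) = 0.01583 K/W
Sum of known resistances R_other = 0.03266 K/W
Total R = ΔT/Q = 686/8180 = 0.08386 K/W
R_calcium silicate = R_total − R_other = 0.0512 K/W
k = L/(R·A) = 0.045/(0.0512×9.87)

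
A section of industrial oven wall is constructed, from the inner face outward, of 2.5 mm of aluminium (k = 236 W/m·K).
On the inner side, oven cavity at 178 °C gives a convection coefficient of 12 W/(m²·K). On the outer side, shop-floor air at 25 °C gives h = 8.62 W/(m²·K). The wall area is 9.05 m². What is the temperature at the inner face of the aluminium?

T ≈ 114 °C

Using the resistance-network approach (series):
R_inner film = 1/(h_i·A) = 1/(12×9.05) = 0.009208 K/W
R_aluminium = L/(kA) = 0.0025/(236×9.05) = 1.171×10^-6 K/W
R_outer film = 1/(h_o·A) = 1/(8.62×9.05) = 0.01282 K/W
R_total = 0.02203 K/W;  Q = ΔT/R_total = 153/0.02203 = 6946 W
T_interface = T_inner − Q·ΣR(inner→interface) = 178 − 6950×0.009208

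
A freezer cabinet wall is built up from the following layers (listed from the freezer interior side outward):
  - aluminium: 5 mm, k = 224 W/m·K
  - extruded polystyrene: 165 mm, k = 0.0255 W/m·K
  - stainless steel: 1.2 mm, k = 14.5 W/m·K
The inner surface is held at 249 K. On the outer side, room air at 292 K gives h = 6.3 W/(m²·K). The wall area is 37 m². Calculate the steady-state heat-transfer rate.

Q ≈ 240 W

Model the wall as resistances in series:
R_aluminium = L/(kA) = 0.005/(224×37) = 6.033×10^-7 K/W
R_extruded polystyrene = L/(kA) = 0.165/(0.0255×37) = 0.1749 K/W
R_stainless steel = L/(kA) = 0.0012/(14.5×37) = 2.237×10^-6 K/W
R_outer film = 1/(h_o·A) = 1/(6.3×37) = 0.00429 K/W
R_total = 0.1792 K/W
Q = ΔT / R_total = 43 / 0.1792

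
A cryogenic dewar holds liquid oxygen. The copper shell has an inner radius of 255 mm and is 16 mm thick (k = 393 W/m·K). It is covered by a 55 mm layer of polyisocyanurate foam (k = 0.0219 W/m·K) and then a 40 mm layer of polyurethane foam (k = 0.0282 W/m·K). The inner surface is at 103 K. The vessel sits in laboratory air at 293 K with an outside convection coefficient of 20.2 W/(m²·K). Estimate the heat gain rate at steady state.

Q ≈ 58.7 W

For a spherical shell R = (1/r₁ − 1/r₂)/(4πk); film R = 1/(h·4πr²). In series:
R_copper shell = (1/0.255 − 1/0.271)/(4π×393) = 4.688×10^-5 K/W
R_polyisocyanurate foam = (1/0.271 − 1/0.326)/(4π×0.0219) = 2.262 K/W
R_polyurethane foam = (1/0.326 − 1/0.366)/(4π×0.0282) = 0.946 K/W
R_outer film = 1/(h·4πr_o²) = 1/(20.2×4π×0.366²) = 0.02941 K/W
R_total = 3.238 K/W
Q = ΔT/R_total = 190/3.238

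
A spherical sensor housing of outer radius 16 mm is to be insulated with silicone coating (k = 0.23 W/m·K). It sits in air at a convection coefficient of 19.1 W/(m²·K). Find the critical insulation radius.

r_cr ≈ 24.1 mm

For a sphere r_cr = 2k/h = 2×0.23/19.1
r_cr = 24.1 mm; since the bare radius (16 mm) is below r_cr, adding a thin layer of insulation will *increase* heat loss.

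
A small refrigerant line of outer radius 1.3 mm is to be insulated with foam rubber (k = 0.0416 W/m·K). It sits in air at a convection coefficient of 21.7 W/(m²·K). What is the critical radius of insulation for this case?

For a cylinder r_cr = k/h = 0.0416/21.7
r_cr = 1.92 mm; since the bare radius (1.3 mm) is below r_cr, adding a thin layer of insulation will *increase* heat loss.

r_cr ≈ 1.92 mm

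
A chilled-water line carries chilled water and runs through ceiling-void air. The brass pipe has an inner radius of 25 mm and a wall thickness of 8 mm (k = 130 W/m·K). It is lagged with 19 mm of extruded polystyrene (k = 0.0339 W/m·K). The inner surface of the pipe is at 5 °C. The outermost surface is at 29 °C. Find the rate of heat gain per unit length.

q′ ≈ 11.2 W/m

Radial resistances (cylindrical: R_cond = ln(r_o/r_i)/(2πkL), R_conv = 1/(h·2πrL)):
R_brass pipe wall = ln(33/25)/(2π×130×1) = 3.399×10^-4 K/W
R_extruded polystyrene = ln(52/33)/(2π×0.0339×1) = 2.135 K/W
R_total = 2.135 K/W
Q = ΔT/R_total = 24/2.135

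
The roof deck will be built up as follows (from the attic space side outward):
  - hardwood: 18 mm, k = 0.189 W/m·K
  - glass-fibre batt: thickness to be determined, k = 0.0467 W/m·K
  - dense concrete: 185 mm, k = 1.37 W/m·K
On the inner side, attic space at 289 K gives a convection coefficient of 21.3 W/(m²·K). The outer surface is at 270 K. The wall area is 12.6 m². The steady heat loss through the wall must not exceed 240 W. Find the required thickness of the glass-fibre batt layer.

L ≈ 33.6 mm

Using the resistance-network approach (series):
R_inner film = 1/(h_i·A) = 1/(21.3×12.6) = 0.003726 K/W
R_hardwood = L/(kA) = 0.018/(0.189×12.6) = 0.007559 K/W
R_dense concrete = L/(kA) = 0.185/(1.37×12.6) = 0.01072 K/W
Sum of the known resistances R_other = 0.022 K/W
Required total resistance R_tot = ΔT/Q_allow = 19/240 = 0.07917 K/W
R_glass-fibre batt = R_tot − R_other = 0.05716 K/W
L = R·k·A = 0.05716×0.0467×12.6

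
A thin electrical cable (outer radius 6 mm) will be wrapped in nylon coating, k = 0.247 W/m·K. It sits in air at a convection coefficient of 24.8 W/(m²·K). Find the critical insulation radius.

r_cr ≈ 9.96 mm

For a cylinder r_cr = k/h = 0.247/24.8
r_cr = 9.96 mm; since the bare radius (6 mm) is below r_cr, adding a thin layer of insulation will *increase* heat loss.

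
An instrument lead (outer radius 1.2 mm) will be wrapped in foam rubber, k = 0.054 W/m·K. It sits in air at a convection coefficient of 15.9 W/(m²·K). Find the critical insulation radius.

For a cylinder r_cr = k/h = 0.054/15.9
r_cr = 3.4 mm; since the bare radius (1.2 mm) is below r_cr, adding a thin layer of insulation will *increase* heat loss.

r_cr ≈ 3.4 mm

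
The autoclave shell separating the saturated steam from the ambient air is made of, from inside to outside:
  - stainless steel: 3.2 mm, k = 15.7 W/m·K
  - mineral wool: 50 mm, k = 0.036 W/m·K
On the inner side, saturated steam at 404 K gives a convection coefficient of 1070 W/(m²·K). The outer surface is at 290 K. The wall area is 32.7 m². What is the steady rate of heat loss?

Q ≈ 2680 W

Thermal resistances in series:
R_inner film = 1/(h_i·A) = 1/(1070×32.7) = 2.858×10^-5 K/W
R_stainless steel = L/(kA) = 0.0032/(15.7×32.7) = 6.233×10^-6 K/W
R_mineral wool = L/(kA) = 0.05/(0.036×32.7) = 0.04247 K/W
R_total = 0.04251 K/W
Q = ΔT / R_total = 114 / 0.04251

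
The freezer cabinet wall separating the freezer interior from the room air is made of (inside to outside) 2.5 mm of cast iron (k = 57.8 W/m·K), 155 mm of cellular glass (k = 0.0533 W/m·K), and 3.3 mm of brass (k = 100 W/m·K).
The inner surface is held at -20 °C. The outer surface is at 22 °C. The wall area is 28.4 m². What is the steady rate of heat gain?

Q ≈ 410 W

Series thermal resistances:
R_cast iron = L/(kA) = 0.0025/(57.8×28.4) = 1.523×10^-6 K/W
R_cellular glass = L/(kA) = 0.155/(0.0533×28.4) = 0.1024 K/W
R_brass = L/(kA) = 0.0033/(100×28.4) = 1.162×10^-6 K/W
R_total = 0.1024 K/W
Q = ΔT / R_total = 42 / 0.1024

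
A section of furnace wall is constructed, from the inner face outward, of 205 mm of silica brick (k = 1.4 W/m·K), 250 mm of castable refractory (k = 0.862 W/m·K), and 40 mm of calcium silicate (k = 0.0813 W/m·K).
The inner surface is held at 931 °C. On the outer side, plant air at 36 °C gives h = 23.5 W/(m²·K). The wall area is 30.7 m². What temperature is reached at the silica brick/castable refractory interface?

Using the resistance-network approach (series):
R_silica brick = L/(kA) = 0.205/(1.4×30.7) = 0.00477 K/W
R_castable refractory = L/(kA) = 0.25/(0.862×30.7) = 0.009447 K/W
R_calcium silicate = L/(kA) = 0.04/(0.0813×30.7) = 0.01603 K/W
R_outer film = 1/(h_o·A) = 1/(23.5×30.7) = 0.001386 K/W
R_total = 0.03163 K/W;  Q = ΔT/R_total = 895/0.03163 = 28300 W
T_interface = T_inner − Q·ΣR(inner→interface) = 931 − 28300×0.00477

T ≈ 796 °C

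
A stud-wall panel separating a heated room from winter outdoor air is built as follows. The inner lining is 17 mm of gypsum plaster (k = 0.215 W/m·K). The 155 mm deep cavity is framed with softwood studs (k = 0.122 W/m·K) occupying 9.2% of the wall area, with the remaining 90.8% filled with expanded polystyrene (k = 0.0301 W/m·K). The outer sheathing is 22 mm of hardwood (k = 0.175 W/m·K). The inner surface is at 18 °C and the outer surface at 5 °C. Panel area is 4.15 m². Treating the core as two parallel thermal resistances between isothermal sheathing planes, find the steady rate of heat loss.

Q ≈ 12.8 W

Sheathing layers in series; stud and cavity paths in parallel between them.
R_inner = 0.017/(0.215×4.15) = 0.01905 K/W
R_stud  = 0.155/(0.122×0.092×4.15) = 3.328 K/W
R_cav   = 0.155/(0.0301×0.908×4.15) = 1.367 K/W
1/R_core = 1/R_stud + 1/R_cav → R_core = 0.9687 K/W
R_outer = 0.022/(0.175×4.15) = 0.03029 K/W
R_total = 1.018 K/W
Q = ΔT/R_total = 13/1.018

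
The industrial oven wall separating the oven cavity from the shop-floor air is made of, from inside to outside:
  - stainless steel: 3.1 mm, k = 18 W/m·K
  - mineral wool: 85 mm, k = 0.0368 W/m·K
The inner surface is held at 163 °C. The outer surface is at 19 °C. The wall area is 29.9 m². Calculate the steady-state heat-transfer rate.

Q ≈ 1860 W

Thermal resistances in series:
R_stainless steel = L/(kA) = 0.0031/(18×29.9) = 5.76×10^-6 K/W
R_mineral wool = L/(kA) = 0.085/(0.0368×29.9) = 0.07725 K/W
R_total = 0.07726 K/W
Q = ΔT / R_total = 144 / 0.07726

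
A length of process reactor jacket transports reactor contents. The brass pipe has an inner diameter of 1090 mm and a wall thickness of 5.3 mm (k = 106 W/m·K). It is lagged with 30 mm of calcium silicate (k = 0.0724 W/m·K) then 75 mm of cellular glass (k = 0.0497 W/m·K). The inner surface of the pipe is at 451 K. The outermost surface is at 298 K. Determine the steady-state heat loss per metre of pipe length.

Per-layer cylindrical resistances, series-summed:
R_brass pipe wall = ln(550.3/545)/(2π×106×1) = 1.453×10^-5 K/W
R_calcium silicate = ln(580.3/550.3)/(2π×0.0724×1) = 0.1167 K/W
R_cellular glass = ln(655.3/580.3)/(2π×0.0497×1) = 0.3892 K/W
R_total = 0.5059 K/W
Q = ΔT/R_total = 153/0.5059

q′ ≈ 302 W/m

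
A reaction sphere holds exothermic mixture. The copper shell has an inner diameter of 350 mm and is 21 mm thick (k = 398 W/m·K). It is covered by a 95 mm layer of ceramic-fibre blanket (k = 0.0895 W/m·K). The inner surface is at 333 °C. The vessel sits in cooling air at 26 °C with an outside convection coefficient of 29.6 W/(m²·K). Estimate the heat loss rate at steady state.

For a spherical shell R = (1/r₁ − 1/r₂)/(4πk); film R = 1/(h·4πr²). In series:
R_copper shell = (1/0.175 − 1/0.196)/(4π×398) = 1.224×10^-4 K/W
R_ceramic-fibre blanket = (1/0.196 − 1/0.291)/(4π×0.0895) = 1.481 K/W
R_outer film = 1/(h·4πr_o²) = 1/(29.6×4π×0.291²) = 0.03175 K/W
R_total = 1.513 K/W
Q = ΔT/R_total = 307/1.513

Q ≈ 203 W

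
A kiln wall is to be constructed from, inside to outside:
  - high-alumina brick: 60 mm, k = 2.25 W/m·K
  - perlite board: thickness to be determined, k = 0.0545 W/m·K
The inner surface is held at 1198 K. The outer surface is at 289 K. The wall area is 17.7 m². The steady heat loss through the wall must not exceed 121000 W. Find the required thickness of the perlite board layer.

L ≈ 5.79 mm

Using the resistance-network approach (series):
R_high-alumina brick = L/(kA) = 0.06/(2.25×17.7) = 0.001507 K/W
Sum of the known resistances R_other = 0.001507 K/W
Required total resistance R_tot = ΔT/Q_allow = 909/121000 = 0.007512 K/W
R_perlite board = R_tot − R_other = 0.006006 K/W
L = R·k·A = 0.006006×0.0545×17.7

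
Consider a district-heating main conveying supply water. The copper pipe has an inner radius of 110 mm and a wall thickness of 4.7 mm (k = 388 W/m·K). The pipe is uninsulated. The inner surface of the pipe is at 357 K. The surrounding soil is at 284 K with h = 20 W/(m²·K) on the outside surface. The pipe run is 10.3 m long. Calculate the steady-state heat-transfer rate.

For a radial system each layer contributes R = ln(r_out/r_in)/(2πkL); films add R = 1/(hA).
R_copper pipe wall = ln(114.7/110)/(2π×388×10.3) = 1.666×10^-6 K/W
R_outer film = 1/(h_o·2πr_oL) = 1/(20×2π×0.1147×10.3) = 0.006736 K/W
R_total = 0.006737 K/W
Q = ΔT/R_total = 73/0.006737

Q ≈ 10800 W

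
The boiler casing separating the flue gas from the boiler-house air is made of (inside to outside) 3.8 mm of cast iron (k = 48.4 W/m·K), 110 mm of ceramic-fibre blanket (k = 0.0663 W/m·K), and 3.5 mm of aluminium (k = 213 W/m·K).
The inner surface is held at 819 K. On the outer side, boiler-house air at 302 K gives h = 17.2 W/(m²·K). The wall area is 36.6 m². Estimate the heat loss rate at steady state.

Thermal resistances in series:
R_cast iron = L/(kA) = 0.0038/(48.4×36.6) = 2.145×10^-6 K/W
R_ceramic-fibre blanket = L/(kA) = 0.11/(0.0663×36.6) = 0.04533 K/W
R_aluminium = L/(kA) = 0.0035/(213×36.6) = 4.49×10^-7 K/W
R_outer film = 1/(h_o·A) = 1/(17.2×36.6) = 0.001589 K/W
R_total = 0.04692 K/W
Q = ΔT / R_total = 517 / 0.04692

Q ≈ 11000 W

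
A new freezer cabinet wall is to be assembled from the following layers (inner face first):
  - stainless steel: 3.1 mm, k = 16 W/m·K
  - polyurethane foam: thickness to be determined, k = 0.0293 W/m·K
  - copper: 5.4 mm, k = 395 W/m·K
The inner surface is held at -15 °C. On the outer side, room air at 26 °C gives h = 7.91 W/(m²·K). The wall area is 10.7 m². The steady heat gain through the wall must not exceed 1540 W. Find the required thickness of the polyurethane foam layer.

L ≈ 4.64 mm

Thermal resistances in series:
R_stainless steel = L/(kA) = 0.0031/(16×10.7) = 1.811×10^-5 K/W
R_copper = L/(kA) = 0.0054/(395×10.7) = 1.278×10^-6 K/W
R_outer film = 1/(h_o·A) = 1/(7.91×10.7) = 0.01182 K/W
Sum of the known resistances R_other = 0.01183 K/W
Required total resistance R_tot = ΔT/Q_allow = 41/1540 = 0.02662 K/W
R_polyurethane foam = R_tot − R_other = 0.01479 K/W
L = R·k·A = 0.01479×0.0293×10.7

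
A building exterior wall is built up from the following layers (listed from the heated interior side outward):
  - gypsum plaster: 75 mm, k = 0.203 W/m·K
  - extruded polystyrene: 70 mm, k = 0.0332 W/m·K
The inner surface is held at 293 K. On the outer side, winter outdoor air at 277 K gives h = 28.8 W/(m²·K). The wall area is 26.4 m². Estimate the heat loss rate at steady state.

Q ≈ 168 W

Using the resistance-network approach (series):
R_gypsum plaster = L/(kA) = 0.075/(0.203×26.4) = 0.01399 K/W
R_extruded polystyrene = L/(kA) = 0.07/(0.0332×26.4) = 0.07986 K/W
R_outer film = 1/(h_o·A) = 1/(28.8×26.4) = 0.001315 K/W
R_total = 0.09517 K/W
Q = ΔT / R_total = 16 / 0.09517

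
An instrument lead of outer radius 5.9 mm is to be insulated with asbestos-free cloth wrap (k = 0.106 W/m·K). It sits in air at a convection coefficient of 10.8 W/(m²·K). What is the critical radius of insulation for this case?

r_cr ≈ 9.81 mm

For a cylinder r_cr = k/h = 0.106/10.8
r_cr = 9.81 mm; since the bare radius (5.9 mm) is below r_cr, adding a thin layer of insulation will *increase* heat loss.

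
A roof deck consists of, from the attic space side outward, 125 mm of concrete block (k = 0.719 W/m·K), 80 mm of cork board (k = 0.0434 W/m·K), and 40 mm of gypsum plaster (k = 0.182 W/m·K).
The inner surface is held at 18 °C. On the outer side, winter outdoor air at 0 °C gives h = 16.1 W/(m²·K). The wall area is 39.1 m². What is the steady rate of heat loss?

Q ≈ 306 W

Using the resistance-network approach (series):
R_concrete block = L/(kA) = 0.125/(0.719×39.1) = 0.004446 K/W
R_cork board = L/(kA) = 0.08/(0.0434×39.1) = 0.04714 K/W
R_gypsum plaster = L/(kA) = 0.04/(0.182×39.1) = 0.005621 K/W
R_outer film = 1/(h_o·A) = 1/(16.1×39.1) = 0.001589 K/W
R_total = 0.0588 K/W
Q = ΔT / R_total = 18 / 0.0588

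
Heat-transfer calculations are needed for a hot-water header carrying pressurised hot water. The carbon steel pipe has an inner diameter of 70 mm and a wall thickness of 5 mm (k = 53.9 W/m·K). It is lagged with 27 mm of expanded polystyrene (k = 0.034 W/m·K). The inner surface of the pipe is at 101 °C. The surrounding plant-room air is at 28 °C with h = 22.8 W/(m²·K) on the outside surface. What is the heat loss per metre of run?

q′ ≈ 29 W/m

Cylindrical conduction, so R = ln(r₂/r₁)/(2πkL) per layer, in series:
R_carbon steel pipe wall = ln(40/35)/(2π×53.9×1) = 3.943×10^-4 K/W
R_expanded polystyrene = ln(67/40)/(2π×0.034×1) = 2.415 K/W
R_outer film = 1/(h_o·2πr_oL) = 1/(22.8×2π×0.067×1) = 0.1042 K/W
R_total = 2.519 K/W
Q = ΔT/R_total = 73/2.519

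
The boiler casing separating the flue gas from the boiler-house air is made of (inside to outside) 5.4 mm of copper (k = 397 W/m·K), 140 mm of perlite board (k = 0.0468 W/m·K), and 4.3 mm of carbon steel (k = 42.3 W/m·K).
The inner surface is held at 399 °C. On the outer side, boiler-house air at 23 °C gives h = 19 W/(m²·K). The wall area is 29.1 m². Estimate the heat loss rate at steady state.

Model the wall as resistances in series:
R_copper = L/(kA) = 0.0054/(397×29.1) = 4.674×10^-7 K/W
R_perlite board = L/(kA) = 0.14/(0.0468×29.1) = 0.1028 K/W
R_carbon steel = L/(kA) = 0.0043/(42.3×29.1) = 3.493×10^-6 K/W
R_outer film = 1/(h_o·A) = 1/(19×29.1) = 0.001809 K/W
R_total = 0.1046 K/W
Q = ΔT / R_total = 376 / 0.1046

Q ≈ 3590 W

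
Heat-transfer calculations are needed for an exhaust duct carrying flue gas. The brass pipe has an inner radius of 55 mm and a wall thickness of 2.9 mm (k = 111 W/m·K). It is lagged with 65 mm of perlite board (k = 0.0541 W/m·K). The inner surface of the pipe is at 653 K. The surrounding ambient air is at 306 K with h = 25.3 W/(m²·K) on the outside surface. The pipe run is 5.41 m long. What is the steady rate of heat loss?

Cylindrical conduction, so R = ln(r₂/r₁)/(2πkL) per layer, in series:
R_brass pipe wall = ln(57.9/55)/(2π×111×5.41) = 1.362×10^-5 K/W
R_perlite board = ln(122.9/57.9)/(2π×0.0541×5.41) = 0.4093 K/W
R_outer film = 1/(h_o·2πr_oL) = 1/(25.3×2π×0.1229×5.41) = 0.009461 K/W
R_total = 0.4188 K/W
Q = ΔT/R_total = 347/0.4188

Q ≈ 829 W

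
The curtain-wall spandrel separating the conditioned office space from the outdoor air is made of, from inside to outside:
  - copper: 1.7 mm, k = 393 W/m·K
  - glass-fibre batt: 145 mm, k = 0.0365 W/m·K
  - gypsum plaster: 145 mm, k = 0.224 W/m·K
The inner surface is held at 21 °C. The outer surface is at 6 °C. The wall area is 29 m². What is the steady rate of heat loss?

Q ≈ 94.2 W

Model the wall as resistances in series:
R_copper = L/(kA) = 0.0017/(393×29) = 1.492×10^-7 K/W
R_glass-fibre batt = L/(kA) = 0.145/(0.0365×29) = 0.137 K/W
R_gypsum plaster = L/(kA) = 0.145/(0.224×29) = 0.02232 K/W
R_total = 0.1593 K/W
Q = ΔT / R_total = 15 / 0.1593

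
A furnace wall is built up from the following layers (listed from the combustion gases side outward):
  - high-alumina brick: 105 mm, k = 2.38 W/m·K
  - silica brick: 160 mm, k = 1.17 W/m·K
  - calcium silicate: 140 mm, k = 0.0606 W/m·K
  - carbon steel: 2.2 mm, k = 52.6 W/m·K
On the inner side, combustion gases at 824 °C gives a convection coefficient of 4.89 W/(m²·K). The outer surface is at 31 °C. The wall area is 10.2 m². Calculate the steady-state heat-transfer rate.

Series thermal resistances:
R_inner film = 1/(h_i·A) = 1/(4.89×10.2) = 0.02005 K/W
R_high-alumina brick = L/(kA) = 0.105/(2.38×10.2) = 0.004325 K/W
R_silica brick = L/(kA) = 0.16/(1.17×10.2) = 0.01341 K/W
R_calcium silicate = L/(kA) = 0.14/(0.0606×10.2) = 0.2265 K/W
R_carbon steel = L/(kA) = 0.0022/(52.6×10.2) = 4.1×10^-6 K/W
R_total = 0.2643 K/W
Q = ΔT / R_total = 793 / 0.2643

Q ≈ 3000 W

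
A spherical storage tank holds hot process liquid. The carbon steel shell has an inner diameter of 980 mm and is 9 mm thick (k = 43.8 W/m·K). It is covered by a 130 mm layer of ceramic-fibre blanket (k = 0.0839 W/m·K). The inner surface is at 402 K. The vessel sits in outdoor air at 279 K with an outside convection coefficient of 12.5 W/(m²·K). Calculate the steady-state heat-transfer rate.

Q ≈ 301 W

Spherical conduction: R = (1/r_in − 1/r_out)/(4πk) per layer; series-sum.
R_carbon steel shell = (1/0.49 − 1/0.499)/(4π×43.8) = 6.687×10^-5 K/W
R_ceramic-fibre blanket = (1/0.499 − 1/0.629)/(4π×0.0839) = 0.3928 K/W
R_outer film = 1/(h·4πr_o²) = 1/(12.5×4π×0.629²) = 0.01609 K/W
R_total = 0.409 K/W
Q = ΔT/R_total = 123/0.409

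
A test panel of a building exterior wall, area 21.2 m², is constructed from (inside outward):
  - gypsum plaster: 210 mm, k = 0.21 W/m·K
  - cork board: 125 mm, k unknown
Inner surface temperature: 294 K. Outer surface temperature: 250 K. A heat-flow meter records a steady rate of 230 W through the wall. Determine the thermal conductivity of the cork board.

Series thermal resistances:
R_gypsum plaster = L/(kA) = 0.21/(0.21×21.2) = 0.04717 K/W
Sum of known resistances R_other = 0.04717 K/W
Total R = ΔT/Q = 44/230 = 0.1913 K/W
R_cork board = R_total − R_other = 0.1441 K/W
k = L/(R·A) = 0.125/(0.1441×21.2)

k ≈ 0.0409 W/(m·K)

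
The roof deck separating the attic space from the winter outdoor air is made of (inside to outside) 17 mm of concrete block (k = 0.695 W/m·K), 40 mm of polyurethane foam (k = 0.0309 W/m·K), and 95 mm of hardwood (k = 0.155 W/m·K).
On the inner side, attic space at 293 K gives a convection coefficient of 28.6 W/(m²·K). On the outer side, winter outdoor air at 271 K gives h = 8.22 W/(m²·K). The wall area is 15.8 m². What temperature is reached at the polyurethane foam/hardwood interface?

Model the wall as resistances in series:
R_inner film = 1/(h_i·A) = 1/(28.6×15.8) = 0.002213 K/W
R_concrete block = L/(kA) = 0.017/(0.695×15.8) = 0.001548 K/W
R_polyurethane foam = L/(kA) = 0.04/(0.0309×15.8) = 0.08193 K/W
R_hardwood = L/(kA) = 0.095/(0.155×15.8) = 0.03879 K/W
R_outer film = 1/(h_o·A) = 1/(8.22×15.8) = 0.0077 K/W
R_total = 0.1322 K/W;  Q = ΔT/R_total = 22/0.1322 = 166.4 W
T_interface = T_inner − Q·ΣR(inner→interface) = 293 − 166×0.08569

T ≈ 279 K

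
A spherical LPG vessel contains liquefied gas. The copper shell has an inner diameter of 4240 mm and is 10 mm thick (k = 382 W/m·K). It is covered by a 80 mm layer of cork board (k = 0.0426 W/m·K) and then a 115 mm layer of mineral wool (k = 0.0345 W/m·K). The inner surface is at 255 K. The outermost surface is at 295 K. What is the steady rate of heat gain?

Each spherical layer contributes R = (1/r_i − 1/r_o)/(4πk):
R_copper shell = (1/2.12 − 1/2.13)/(4π×382) = 4.613×10^-7 K/W
R_cork board = (1/2.13 − 1/2.21)/(4π×0.0426) = 0.03175 K/W
R_mineral wool = (1/2.21 − 1/2.325)/(4π×0.0345) = 0.05162 K/W
R_total = 0.08337 K/W
Q = ΔT/R_total = 40/0.08337

Q ≈ 480 W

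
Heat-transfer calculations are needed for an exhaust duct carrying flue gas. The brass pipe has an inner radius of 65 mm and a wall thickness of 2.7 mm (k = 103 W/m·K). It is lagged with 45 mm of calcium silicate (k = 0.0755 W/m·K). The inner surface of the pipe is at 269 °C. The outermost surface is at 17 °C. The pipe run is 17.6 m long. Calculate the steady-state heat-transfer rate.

For a radial system each layer contributes R = ln(r_out/r_in)/(2πkL); films add R = 1/(hA).
R_brass pipe wall = ln(67.7/65)/(2π×103×17.6) = 3.573×10^-6 K/W
R_calcium silicate = ln(112.7/67.7)/(2π×0.0755×17.6) = 0.06104 K/W
R_total = 0.06105 K/W
Q = ΔT/R_total = 252/0.06105

Q ≈ 4130 W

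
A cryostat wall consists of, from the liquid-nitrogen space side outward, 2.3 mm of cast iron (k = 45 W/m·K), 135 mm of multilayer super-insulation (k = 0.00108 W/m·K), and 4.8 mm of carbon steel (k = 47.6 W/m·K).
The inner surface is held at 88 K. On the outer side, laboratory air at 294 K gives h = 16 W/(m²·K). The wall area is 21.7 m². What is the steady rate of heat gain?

Q ≈ 35.7 W

Series thermal resistances:
R_cast iron = L/(kA) = 0.0023/(45×21.7) = 2.355×10^-6 K/W
R_multilayer super-insulation = L/(kA) = 0.135/(0.00108×21.7) = 5.76 K/W
R_carbon steel = L/(kA) = 0.0048/(47.6×21.7) = 4.647×10^-6 K/W
R_outer film = 1/(h_o·A) = 1/(16×21.7) = 0.00288 K/W
R_total = 5.763 K/W
Q = ΔT / R_total = 206 / 5.763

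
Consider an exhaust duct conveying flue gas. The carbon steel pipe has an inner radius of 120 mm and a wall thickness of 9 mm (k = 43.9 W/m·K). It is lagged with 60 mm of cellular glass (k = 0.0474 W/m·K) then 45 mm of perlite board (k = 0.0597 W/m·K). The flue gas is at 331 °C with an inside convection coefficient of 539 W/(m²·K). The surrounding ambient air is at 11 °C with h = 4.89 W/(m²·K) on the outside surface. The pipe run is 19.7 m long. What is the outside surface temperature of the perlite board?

T ≈ 33.3 °C

Per-layer cylindrical resistances, series-summed:
R_inner film = 1/(h_i·2πr₁L) = 1/(539×2π×0.12×19.7) = 1.249×10^-4 K/W
R_carbon steel pipe wall = ln(129/120)/(2π×43.9×19.7) = 1.331×10^-5 K/W
R_cellular glass = ln(189/129)/(2π×0.0474×19.7) = 0.0651 K/W
R_perlite board = ln(234/189)/(2π×0.0597×19.7) = 0.0289 K/W
R_outer film = 1/(h_o·2πr_oL) = 1/(4.89×2π×0.234×19.7) = 0.00706 K/W
R_total = 0.1012 K/W
Q = ΔT/R_total = 320/0.1012
Q = 3160 W
T_interface = T_inner − Q·ΣR(inner→interface) = 331 − 3160×0.09414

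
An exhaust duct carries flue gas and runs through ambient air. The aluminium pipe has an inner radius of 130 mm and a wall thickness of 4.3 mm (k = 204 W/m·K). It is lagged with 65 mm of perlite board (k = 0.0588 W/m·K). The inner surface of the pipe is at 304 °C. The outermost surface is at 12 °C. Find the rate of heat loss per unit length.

For a radial system each layer contributes R = ln(r_out/r_in)/(2πkL); films add R = 1/(hA).
R_aluminium pipe wall = ln(134.3/130)/(2π×204×1) = 2.539×10^-5 K/W
R_perlite board = ln(199.3/134.3)/(2π×0.0588×1) = 1.068 K/W
R_total = 1.068 K/W
Q = ΔT/R_total = 292/1.068

q′ ≈ 273 W/m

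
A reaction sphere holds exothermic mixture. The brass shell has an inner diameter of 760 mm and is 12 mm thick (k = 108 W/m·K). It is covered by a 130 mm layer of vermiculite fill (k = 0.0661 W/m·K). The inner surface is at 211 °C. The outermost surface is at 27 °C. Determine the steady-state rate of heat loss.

Spherical conduction: R = (1/r_in − 1/r_out)/(4πk) per layer; series-sum.
R_brass shell = (1/0.38 − 1/0.392)/(4π×108) = 5.936×10^-5 K/W
R_vermiculite fill = (1/0.392 − 1/0.522)/(4π×0.0661) = 0.7648 K/W
R_total = 0.7649 K/W
Q = ΔT/R_total = 184/0.7649

Q ≈ 241 W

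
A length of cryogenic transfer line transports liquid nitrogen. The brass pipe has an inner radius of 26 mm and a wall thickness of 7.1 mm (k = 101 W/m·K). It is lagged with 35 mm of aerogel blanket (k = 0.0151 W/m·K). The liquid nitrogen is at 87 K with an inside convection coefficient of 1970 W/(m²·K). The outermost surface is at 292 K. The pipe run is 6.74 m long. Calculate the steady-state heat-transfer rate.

Per-layer cylindrical resistances, series-summed:
R_inner film = 1/(h_i·2πr₁L) = 1/(1970×2π×0.026×6.74) = 4.61×10^-4 K/W
R_brass pipe wall = ln(33.1/26)/(2π×101×6.74) = 5.645×10^-5 K/W
R_aerogel blanket = ln(68.1/33.1)/(2π×0.0151×6.74) = 1.128 K/W
R_total = 1.129 K/W
Q = ΔT/R_total = 205/1.129

Q ≈ 182 W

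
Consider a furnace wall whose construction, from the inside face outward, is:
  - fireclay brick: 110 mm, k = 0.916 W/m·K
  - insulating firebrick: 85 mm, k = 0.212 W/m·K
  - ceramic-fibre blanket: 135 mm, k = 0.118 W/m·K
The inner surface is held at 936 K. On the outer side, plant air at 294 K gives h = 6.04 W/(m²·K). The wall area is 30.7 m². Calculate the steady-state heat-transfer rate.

Q ≈ 10800 W

Model the wall as resistances in series:
R_fireclay brick = L/(kA) = 0.11/(0.916×30.7) = 0.003912 K/W
R_insulating firebrick = L/(kA) = 0.085/(0.212×30.7) = 0.01306 K/W
R_ceramic-fibre blanket = L/(kA) = 0.135/(0.118×30.7) = 0.03727 K/W
R_outer film = 1/(h_o·A) = 1/(6.04×30.7) = 0.005393 K/W
R_total = 0.05963 K/W
Q = ΔT / R_total = 642 / 0.05963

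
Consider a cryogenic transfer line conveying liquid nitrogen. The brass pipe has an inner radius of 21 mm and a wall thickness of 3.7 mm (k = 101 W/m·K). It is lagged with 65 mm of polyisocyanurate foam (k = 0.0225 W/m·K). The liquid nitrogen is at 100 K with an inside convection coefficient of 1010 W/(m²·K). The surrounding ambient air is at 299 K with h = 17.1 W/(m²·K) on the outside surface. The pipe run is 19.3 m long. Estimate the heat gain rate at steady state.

Q ≈ 416 W

Treating each annulus and film as a series resistance:
R_inner film = 1/(h_i·2πr₁L) = 1/(1010×2π×0.021×19.3) = 3.888×10^-4 K/W
R_brass pipe wall = ln(24.7/21)/(2π×101×19.3) = 1.325×10^-5 K/W
R_polyisocyanurate foam = ln(89.7/24.7)/(2π×0.0225×19.3) = 0.4727 K/W
R_outer film = 1/(h_o·2πr_oL) = 1/(17.1×2π×0.0897×19.3) = 0.005376 K/W
R_total = 0.4784 K/W
Q = ΔT/R_total = 199/0.4784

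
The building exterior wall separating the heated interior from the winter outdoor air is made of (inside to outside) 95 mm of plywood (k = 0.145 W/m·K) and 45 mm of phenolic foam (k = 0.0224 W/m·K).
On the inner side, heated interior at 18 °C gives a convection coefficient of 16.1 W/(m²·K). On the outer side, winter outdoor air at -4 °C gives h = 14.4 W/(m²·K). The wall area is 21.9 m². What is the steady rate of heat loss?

Q ≈ 172 W

Series thermal resistances:
R_inner film = 1/(h_i·A) = 1/(16.1×21.9) = 0.002836 K/W
R_plywood = L/(kA) = 0.095/(0.145×21.9) = 0.02992 K/W
R_phenolic foam = L/(kA) = 0.045/(0.0224×21.9) = 0.09173 K/W
R_outer film = 1/(h_o·A) = 1/(14.4×21.9) = 0.003171 K/W
R_total = 0.1277 K/W
Q = ΔT / R_total = 22 / 0.1277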